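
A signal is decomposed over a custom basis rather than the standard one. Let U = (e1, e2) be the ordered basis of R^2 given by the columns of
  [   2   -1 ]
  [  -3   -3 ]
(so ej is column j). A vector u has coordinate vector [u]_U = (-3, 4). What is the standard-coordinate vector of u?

u = M [u]_U, where M has columns e1, e2.
Carrying out the matrix-vector product, u = (-10, -3).

(-10, -3)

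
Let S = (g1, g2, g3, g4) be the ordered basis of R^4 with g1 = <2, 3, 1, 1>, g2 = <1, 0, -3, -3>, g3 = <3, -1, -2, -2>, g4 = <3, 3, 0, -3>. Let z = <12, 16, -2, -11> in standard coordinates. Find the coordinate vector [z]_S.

[z]_S is the unique c with M c = z, where M has columns g1, ..., g4.
Solving this 4x4 system gives c = (2, 2, -1, 3).
Check: 2g1 + 2g2 - g3 + 3g4 = <12, 16, -2, -11>.

<2, 2, -1, 3>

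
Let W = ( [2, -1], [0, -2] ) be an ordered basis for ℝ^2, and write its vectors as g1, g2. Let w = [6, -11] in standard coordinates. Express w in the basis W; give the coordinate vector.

Write w = c_1 g1 + c_2 g2 and solve for the c_i.
System: 2c_1 + 0c_2 = 6, -c_1 - 2c_2 = -11; solving gives c_1 = 3, c_2 = 4.
Check: 3g1 + 4g2 = [6, -11].

[3, 4]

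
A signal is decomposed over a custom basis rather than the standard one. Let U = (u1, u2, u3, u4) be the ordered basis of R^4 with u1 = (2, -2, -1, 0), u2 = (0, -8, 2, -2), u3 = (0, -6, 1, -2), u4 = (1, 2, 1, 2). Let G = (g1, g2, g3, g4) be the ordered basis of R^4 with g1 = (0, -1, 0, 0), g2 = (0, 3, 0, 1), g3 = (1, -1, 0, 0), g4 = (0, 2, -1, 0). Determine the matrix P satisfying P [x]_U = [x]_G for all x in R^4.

[[2, -2, -2, 1], [0, -2, -2, 2], [2, 0, 0, 1], [1, -2, -1, -1]]

Take x = uj: its U-coordinates are the j-th standard unit vector, so P e_j — column j of P — equals [uj]_G.
u1 = 2g1 + 0·g2 + 2g3 + g4, giving column 1 = (2, 0, 2, 1); repeating for each j gives P = [[2, -2, -2, 1], [0, -2, -2, 2], [2, 0, 0, 1], [1, -2, -1, -1]].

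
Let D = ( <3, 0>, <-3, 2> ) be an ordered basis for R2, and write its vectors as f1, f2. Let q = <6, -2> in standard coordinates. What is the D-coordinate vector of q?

Write q = c_1 f1 + c_2 f2 and solve for the c_i.
System: 3c_1 - 3c_2 = 6, 0c_1 + 2c_2 = -2; solving gives c_1 = 1, c_2 = -1.
Check: f1 - f2 = <6, -2>.

<1, -1>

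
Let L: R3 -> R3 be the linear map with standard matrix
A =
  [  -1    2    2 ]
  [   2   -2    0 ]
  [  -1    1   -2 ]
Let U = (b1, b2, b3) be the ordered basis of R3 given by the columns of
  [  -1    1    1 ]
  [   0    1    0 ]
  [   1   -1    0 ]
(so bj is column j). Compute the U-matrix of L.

[[-3, 2, 1], [-2, 0, 2], [2, 1, -2]]

The j-th column of [L]_U is [L(bj)]_U.
L(b1) = A b1 = <3, -2, -1> = -3b1 - 2b2 + 2b3, so column 1 is <-3, -2, 2>.
Repeating for b2, b3 and assembling the columns gives [[-3, 2, 1], [-2, 0, 2], [2, 1, -2]].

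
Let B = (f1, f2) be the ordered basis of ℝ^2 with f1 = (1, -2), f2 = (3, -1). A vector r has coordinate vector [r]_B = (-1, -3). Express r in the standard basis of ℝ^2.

(-10, 5)

r = M [r]_B, where M has columns f1, f2.
Carrying out the matrix-vector product, r = (-10, 5).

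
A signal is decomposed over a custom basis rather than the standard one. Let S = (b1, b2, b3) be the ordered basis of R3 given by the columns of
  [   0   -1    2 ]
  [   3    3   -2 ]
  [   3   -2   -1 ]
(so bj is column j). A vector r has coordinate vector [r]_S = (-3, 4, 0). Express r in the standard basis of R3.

The coordinates say r = -3b1 + 4b2 + 0·b3; adding the scaled basis vectors gives (-4, 3, -17).

(-4, 3, -17)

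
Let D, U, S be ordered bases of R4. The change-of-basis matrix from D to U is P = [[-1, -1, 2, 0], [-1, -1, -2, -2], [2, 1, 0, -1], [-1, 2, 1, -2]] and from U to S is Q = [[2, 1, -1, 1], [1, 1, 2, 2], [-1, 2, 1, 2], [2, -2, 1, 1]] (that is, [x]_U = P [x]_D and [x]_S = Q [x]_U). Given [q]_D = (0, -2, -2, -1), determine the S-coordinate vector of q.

Composing the changes, [q]_S = Q P [q]_D.
Q P = [[-6, -2, 3, -3], [0, 4, 2, -8], [-1, 4, -4, -9], [1, 3, 9, 1]]; applying this to (0, -2, -2, -1) gives (1, -4, 9, -25).

(1, -4, 9, -25)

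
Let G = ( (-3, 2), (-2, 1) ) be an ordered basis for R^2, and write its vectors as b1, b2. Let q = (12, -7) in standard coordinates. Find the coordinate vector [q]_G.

(-2, -3)

[q]_G is the unique c with M c = q, where M has columns b1, b2.
System: -3c_1 - 2c_2 = 12, 2c_1 + c_2 = -7; solving gives c_1 = -2, c_2 = -3.
Check: -2b1 - 3b2 = (12, -7).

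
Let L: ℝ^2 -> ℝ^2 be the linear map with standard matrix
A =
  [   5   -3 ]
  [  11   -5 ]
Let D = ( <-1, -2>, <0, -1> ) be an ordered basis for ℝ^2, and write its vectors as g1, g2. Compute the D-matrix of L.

Let P have columns g1, g2. Then [L]_D = P^(-1) A P.
Here det P = 1, so P^(-1) is integer; computing A P first and then P^(-1)(A P) gives [[-1, -3], [3, 1]].

[[-1, -3], [3, 1]]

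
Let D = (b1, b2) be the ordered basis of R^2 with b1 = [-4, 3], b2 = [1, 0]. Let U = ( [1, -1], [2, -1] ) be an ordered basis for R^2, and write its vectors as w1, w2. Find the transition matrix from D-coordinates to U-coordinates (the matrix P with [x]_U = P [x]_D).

Let M have columns bj and N have columns wj. Then for every x, N [x]_U = x = M [x]_D, so P = N^(-1) M.
Since det N = 1, N^(-1) has integer entries; multiplying gives P = [[-2, -1], [-1, 1]].

[[-2, -1], [-1, 1]]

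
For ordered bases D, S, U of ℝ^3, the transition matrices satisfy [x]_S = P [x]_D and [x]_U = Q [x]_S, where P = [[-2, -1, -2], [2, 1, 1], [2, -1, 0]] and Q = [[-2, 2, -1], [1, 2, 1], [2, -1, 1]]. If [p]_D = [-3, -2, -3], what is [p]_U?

Apply P to get S-coordinates [14, -11, -4], then Q to get U-coordinates.
The result is [p]_U = [-46, -12, 35].

[-46, -12, 35]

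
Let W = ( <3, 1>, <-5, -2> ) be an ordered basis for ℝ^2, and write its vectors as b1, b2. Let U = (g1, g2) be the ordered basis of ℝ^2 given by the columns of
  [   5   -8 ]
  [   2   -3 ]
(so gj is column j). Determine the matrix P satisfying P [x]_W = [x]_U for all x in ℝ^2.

Column j of P is [bj]_U, since P maps W-coordinates to U-coordinates.
Expressing b1 in U: b1 = -g1 - g2, so column 1 of P is <-1, -1>.
Doing the same for each bj gives P = [[-1, -1], [-1, 0]].

[[-1, -1], [-1, 0]]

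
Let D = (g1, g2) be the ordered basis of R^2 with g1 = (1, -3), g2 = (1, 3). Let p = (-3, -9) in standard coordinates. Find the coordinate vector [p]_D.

(0, -3)

We seek scalars with c_1 g1 + c_2 g2 = p; equivalently solve M c = p where the columns of M are g1, g2.
System: c_1 + c_2 = -3, -3c_1 + 3c_2 = -9; solving gives c_1 = 0, c_2 = -3.
Check: 0·g1 - 3g2 = (-3, -9).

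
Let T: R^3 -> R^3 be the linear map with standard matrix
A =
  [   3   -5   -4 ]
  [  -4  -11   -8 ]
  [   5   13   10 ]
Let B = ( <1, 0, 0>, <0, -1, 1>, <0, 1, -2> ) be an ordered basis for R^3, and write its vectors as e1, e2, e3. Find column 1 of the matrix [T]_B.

Column 1 of [T]_B is the B-coordinate vector of T(e1).
In standard coordinates T(e1) = A e1 = <3, -4, 5>.
Converting to B: <3, -4, 5> = 3e1 + 3e2 - e3, so the coordinate vector is <3, 3, -1>.

<3, 3, -1>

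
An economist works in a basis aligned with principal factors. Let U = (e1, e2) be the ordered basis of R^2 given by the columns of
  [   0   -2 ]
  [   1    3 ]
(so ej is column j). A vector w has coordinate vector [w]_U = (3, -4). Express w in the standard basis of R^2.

(8, -9)

w = M [w]_U, where M has columns e1, e2.
Carrying out the matrix-vector product, w = (8, -9).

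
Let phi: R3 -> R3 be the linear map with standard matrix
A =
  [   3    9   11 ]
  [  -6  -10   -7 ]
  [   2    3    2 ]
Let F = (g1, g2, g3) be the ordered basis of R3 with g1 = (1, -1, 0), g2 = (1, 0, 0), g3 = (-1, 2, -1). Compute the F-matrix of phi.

The j-th column of [phi]_F is [phi(gj)]_F.
phi(g1) = A g1 = (-6, 4, -1) = -2g1 - 3g2 + g3, so column 1 is (-2, -3, 1).
Repeating for g2, g3 and assembling the columns gives [[-2, 2, 3], [-3, -1, -1], [1, -2, -2]].

[[-2, 2, 3], [-3, -1, -1], [1, -2, -2]]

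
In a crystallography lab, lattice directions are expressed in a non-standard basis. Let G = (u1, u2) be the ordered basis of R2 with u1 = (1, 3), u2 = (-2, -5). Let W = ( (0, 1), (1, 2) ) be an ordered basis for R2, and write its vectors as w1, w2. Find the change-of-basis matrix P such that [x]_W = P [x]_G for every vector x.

[[1, -1], [1, -2]]

Let M have columns uj and N have columns wj. Then for every x, N [x]_W = x = M [x]_G, so P = N^(-1) M.
Since det N = -1, N^(-1) has integer entries; multiplying gives P = [[1, -1], [1, -2]].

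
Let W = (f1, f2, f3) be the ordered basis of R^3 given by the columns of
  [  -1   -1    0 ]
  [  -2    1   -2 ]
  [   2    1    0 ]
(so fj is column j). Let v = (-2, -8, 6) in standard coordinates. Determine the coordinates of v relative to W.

[v]_W is the unique c with M c = v, where M has columns f1, ..., f3.
Row-reducing the augmented matrix [M | v] gives c = (4, -2, -1).
Check: 4f1 - 2f2 - f3 = (-2, -8, 6).

(4, -2, -1)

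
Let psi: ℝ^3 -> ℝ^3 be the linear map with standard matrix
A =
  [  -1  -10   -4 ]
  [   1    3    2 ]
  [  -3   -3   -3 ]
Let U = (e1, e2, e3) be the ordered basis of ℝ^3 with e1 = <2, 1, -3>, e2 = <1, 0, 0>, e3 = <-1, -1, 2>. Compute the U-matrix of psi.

The j-th column of [psi]_U is [psi(ej)]_U.
psi(e1) = A e1 = <0, -1, 0> = 2e1 - e2 + 3e3, so column 1 is <2, -1, 3>.
Repeating for e2, e3 and assembling the columns gives [[2, 1, 0], [-1, -3, 3], [3, 0, 0]].

[[2, 1, 0], [-1, -3, 3], [3, 0, 0]]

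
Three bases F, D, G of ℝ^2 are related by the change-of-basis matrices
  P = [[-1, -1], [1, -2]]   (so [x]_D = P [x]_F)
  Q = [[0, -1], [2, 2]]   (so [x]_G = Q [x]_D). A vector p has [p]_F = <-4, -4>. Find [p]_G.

First [p]_D = P [p]_F = <8, 4>.
Then [p]_G = Q [p]_D = <-4, 24>.

<-4, 24>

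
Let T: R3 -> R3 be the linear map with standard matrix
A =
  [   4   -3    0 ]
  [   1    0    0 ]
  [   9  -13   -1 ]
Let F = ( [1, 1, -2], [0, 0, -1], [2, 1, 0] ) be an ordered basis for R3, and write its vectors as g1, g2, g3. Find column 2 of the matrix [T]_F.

[0, -1, 0]

Column 2 of [T]_F is the F-coordinate vector of T(g2).
In standard coordinates T(g2) = A g2 = [0, 0, 1].
Converting to F: [0, 0, 1] = 0·g1 - g2 + 0·g3, so the coordinate vector is [0, -1, 0].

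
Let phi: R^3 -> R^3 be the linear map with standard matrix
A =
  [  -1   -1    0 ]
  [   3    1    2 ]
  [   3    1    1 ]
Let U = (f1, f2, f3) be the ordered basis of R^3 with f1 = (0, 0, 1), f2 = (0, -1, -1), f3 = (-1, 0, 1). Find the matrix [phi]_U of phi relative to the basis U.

[[-1, 2, 0], [-2, 3, 1], [0, -1, -1]]

Let P have columns f1, ..., f3. Then [phi]_U = P^(-1) A P.
Here det P = -1, so P^(-1) is integer; computing A P first and then P^(-1)(A P) gives [[-1, 2, 0], [-2, 3, 1], [0, -1, -1]].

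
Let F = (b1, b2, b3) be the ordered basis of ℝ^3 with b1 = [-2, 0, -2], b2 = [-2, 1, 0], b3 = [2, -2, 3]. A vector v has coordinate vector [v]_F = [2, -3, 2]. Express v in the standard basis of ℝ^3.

v = M [v]_F, where M has columns b1, ..., b3.
Carrying out the matrix-vector product, v = [6, -7, 2].

[6, -7, 2]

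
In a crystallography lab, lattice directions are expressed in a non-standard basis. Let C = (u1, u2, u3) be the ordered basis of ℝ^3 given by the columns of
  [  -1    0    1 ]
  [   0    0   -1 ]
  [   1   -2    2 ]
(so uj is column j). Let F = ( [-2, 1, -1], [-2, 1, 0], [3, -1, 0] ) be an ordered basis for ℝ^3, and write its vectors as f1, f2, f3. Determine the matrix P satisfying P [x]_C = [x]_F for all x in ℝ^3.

Let M have columns uj and N have columns fj. Then for every x, N [x]_F = x = M [x]_C, so P = N^(-1) M.
Since det N = 1, N^(-1) has integer entries; multiplying gives P = [[-1, 2, -2], [0, -2, 0], [-1, 0, -1]].

[[-1, 2, -2], [0, -2, 0], [-1, 0, -1]]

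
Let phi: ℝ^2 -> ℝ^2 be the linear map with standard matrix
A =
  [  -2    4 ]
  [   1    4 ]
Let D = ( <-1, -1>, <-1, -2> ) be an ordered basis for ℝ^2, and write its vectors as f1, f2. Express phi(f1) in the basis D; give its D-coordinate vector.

<-1, 3>

Compute phi(f1) = A f1 = <-2, -5> in standard coordinates.
Then write this in D-coordinates: solve for y in y_1 f1 + y_2 f2 = <-2, -5>.
This gives y = <-1, 3>, which is column 1 of [phi]_D.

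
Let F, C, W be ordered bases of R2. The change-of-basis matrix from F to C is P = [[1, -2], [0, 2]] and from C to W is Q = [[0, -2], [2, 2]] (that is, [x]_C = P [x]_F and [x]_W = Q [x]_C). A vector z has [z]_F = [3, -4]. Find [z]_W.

Apply P to get C-coordinates [11, -8], then Q to get W-coordinates.
The result is [z]_W = [16, 6].

[16, 6]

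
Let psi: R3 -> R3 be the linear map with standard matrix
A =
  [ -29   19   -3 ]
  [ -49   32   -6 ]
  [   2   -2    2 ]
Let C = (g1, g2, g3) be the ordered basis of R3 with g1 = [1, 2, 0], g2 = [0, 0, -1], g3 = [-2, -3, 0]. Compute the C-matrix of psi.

[[3, 3, 1], [2, 2, -2], [-3, 0, 0]]

With P the matrix whose columns are g1, ..., g3, [psi]_C = P^(-1) A P.
Column by column: psi(g1) = A g1 = [9, 15, -2]; its C-coordinates [3, 2, -3] give column 1.
Continuing for each basis vector yields [psi]_C = [[3, 3, 1], [2, 2, -2], [-3, 0, 0]].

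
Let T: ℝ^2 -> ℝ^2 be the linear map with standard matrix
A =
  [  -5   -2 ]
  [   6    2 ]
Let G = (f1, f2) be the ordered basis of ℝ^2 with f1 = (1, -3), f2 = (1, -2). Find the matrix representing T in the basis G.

[[-2, 0], [3, -1]]

With P the matrix whose columns are f1, f2, [T]_G = P^(-1) A P.
Column by column: T(f1) = A f1 = (1, 0); its G-coordinates (-2, 3) give column 1.
Continuing for each basis vector yields [T]_G = [[-2, 0], [3, -1]].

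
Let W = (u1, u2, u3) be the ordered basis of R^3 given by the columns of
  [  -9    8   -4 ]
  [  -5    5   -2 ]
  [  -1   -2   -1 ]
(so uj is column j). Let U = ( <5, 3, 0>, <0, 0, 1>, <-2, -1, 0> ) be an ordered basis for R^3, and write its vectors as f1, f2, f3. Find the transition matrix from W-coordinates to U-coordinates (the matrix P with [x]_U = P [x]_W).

[[-1, 2, 0], [-1, -2, -1], [2, 1, 2]]

Let M have columns uj and N have columns fj. Then for every x, N [x]_U = x = M [x]_W, so P = N^(-1) M.
Since det N = -1, N^(-1) has integer entries; multiplying gives P = [[-1, 2, 0], [-1, -2, -1], [2, 1, 2]].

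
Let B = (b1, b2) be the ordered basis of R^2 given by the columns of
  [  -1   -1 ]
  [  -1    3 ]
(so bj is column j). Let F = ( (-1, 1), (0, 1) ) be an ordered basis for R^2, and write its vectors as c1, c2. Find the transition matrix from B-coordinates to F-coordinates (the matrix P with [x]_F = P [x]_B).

Let M have columns bj and N have columns cj. Then for every x, N [x]_F = x = M [x]_B, so P = N^(-1) M.
Since det N = -1, N^(-1) has integer entries; multiplying gives P = [[1, 1], [-2, 2]].

[[1, 1], [-2, 2]]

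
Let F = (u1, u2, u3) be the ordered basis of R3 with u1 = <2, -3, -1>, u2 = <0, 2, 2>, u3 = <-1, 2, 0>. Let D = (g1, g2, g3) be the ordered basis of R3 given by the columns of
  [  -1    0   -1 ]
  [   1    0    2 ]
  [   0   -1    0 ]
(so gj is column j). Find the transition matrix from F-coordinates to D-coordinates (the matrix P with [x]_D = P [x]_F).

Let M have columns uj and N have columns gj. Then for every x, N [x]_D = x = M [x]_F, so P = N^(-1) M.
Since det N = -1, N^(-1) has integer entries; multiplying gives P = [[-1, -2, 0], [1, -2, 0], [-1, 2, 1]].

[[-1, -2, 0], [1, -2, 0], [-1, 2, 1]]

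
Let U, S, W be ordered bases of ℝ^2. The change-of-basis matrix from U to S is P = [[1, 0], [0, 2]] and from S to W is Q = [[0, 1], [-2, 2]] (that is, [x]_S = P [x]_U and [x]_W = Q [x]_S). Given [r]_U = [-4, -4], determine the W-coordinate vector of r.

[-8, -8]

Composing the changes, [r]_W = Q P [r]_U.
Q P = [[0, 2], [-2, 4]]; applying this to [-4, -4] gives [-8, -8].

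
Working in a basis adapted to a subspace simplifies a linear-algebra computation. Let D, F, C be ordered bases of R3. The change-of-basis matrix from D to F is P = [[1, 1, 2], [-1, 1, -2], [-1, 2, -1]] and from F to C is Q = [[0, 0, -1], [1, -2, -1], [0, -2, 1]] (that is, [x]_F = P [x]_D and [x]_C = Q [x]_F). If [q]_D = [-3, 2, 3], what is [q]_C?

[-4, 3, 6]

Apply P to get F-coordinates [5, -1, 4], then Q to get C-coordinates.
The result is [q]_C = [-4, 3, 6].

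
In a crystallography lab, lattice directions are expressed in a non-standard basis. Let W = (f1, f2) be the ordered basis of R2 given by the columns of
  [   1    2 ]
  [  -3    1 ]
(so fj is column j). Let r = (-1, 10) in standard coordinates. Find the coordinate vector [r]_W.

We seek scalars with c_1 f1 + c_2 f2 = r; equivalently solve M c = r where the columns of M are f1, f2.
System: c_1 + 2c_2 = -1, -3c_1 + c_2 = 10; solving gives c_1 = -3, c_2 = 1.
Check: -3f1 + f2 = (-1, 10).

(-3, 1)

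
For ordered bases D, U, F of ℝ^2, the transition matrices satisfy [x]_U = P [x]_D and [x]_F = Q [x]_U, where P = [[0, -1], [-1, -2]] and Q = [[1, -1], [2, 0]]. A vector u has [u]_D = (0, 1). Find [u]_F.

(1, -2)

Apply P to get U-coordinates (-1, -2), then Q to get F-coordinates.
The result is [u]_F = (1, -2).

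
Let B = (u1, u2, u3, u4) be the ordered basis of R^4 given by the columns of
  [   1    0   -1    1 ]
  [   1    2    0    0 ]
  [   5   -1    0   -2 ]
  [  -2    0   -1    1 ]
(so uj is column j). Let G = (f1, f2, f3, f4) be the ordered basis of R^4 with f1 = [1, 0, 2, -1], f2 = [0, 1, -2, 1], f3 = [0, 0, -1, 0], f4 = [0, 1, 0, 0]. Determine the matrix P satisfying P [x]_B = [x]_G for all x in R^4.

[[1, 0, -1, 1], [-1, 0, -2, 2], [-1, 1, 2, 0], [2, 2, 2, -2]]

Column j of P is [uj]_G, since P maps B-coordinates to G-coordinates.
Expressing u1 in G: u1 = f1 - f2 - f3 + 2f4, so column 1 of P is [1, -1, -1, 2].
Doing the same for each uj gives P = [[1, 0, -1, 1], [-1, 0, -2, 2], [-1, 1, 2, 0], [2, 2, 2, -2]].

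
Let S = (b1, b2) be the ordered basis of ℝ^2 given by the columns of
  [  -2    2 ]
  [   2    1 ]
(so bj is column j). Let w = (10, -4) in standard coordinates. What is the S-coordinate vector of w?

(-3, 2)

Write w = c_1 b1 + c_2 b2 and solve for the c_i.
System: -2c_1 + 2c_2 = 10, 2c_1 + c_2 = -4; solving gives c_1 = -3, c_2 = 2.
Check: -3b1 + 2b2 = (10, -4).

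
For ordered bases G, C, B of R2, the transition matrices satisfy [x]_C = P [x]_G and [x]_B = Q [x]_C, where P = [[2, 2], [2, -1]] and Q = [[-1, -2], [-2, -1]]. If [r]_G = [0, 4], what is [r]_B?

Composing the changes, [r]_B = Q P [r]_G.
Q P = [[-6, 0], [-6, -3]]; applying this to [0, 4] gives [0, -12].

[0, -12]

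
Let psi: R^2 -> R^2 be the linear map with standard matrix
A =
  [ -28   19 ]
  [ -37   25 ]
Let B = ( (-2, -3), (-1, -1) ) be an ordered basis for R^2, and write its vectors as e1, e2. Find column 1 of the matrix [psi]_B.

(0, 1)

Compute psi(e1) = A e1 = (-1, -1) in standard coordinates.
Then write this in B-coordinates: solve for y in y_1 e1 + y_2 e2 = (-1, -1).
This gives y = (0, 1), which is column 1 of [psi]_B.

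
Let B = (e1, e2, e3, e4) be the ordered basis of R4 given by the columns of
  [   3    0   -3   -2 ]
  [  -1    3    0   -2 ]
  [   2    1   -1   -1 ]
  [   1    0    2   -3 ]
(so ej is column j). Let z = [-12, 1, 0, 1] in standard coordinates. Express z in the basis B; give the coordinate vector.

Write z = c_1 e1 + ... + c_4 e4 and solve for the c_i.
Gaussian elimination on [M | z] yields c = (2, 3, 4, 3).
Check: 2e1 + 3e2 + 4e3 + 3e4 = [-12, 1, 0, 1].

[2, 3, 4, 3]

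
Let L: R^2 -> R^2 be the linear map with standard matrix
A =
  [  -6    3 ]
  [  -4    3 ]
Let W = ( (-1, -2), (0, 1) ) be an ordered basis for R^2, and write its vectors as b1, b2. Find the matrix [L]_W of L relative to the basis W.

[[0, -3], [-2, -3]]

With P the matrix whose columns are b1, b2, [L]_W = P^(-1) A P.
Column by column: L(b1) = A b1 = (0, -2); its W-coordinates (0, -2) give column 1.
Continuing for each basis vector yields [L]_W = [[0, -3], [-2, -3]].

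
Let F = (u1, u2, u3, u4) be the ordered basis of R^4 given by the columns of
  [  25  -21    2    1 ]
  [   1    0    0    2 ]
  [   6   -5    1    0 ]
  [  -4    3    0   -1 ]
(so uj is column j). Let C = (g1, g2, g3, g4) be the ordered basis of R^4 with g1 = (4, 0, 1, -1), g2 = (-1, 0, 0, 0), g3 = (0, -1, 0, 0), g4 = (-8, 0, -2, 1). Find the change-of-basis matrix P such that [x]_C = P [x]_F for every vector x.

[[2, -1, -1, 2], [-1, 1, 2, -1], [-1, 0, 0, -2], [-2, 2, -1, 1]]

Column j of P is [uj]_C, since P maps F-coordinates to C-coordinates.
Expressing u1 in C: u1 = 2g1 - g2 - g3 - 2g4, so column 1 of P is (2, -1, -1, -2).
Doing the same for each uj gives P = [[2, -1, -1, 2], [-1, 1, 2, -1], [-1, 0, 0, -2], [-2, 2, -1, 1]].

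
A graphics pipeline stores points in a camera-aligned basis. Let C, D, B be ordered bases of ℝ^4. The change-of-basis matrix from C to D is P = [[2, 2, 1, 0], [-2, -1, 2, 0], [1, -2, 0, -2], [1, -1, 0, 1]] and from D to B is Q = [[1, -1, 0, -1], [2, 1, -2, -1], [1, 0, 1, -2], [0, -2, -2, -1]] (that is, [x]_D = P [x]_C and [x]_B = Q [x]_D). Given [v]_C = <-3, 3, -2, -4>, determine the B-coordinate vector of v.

<9, 7, 17, 14>

Apply P to get D-coordinates <-2, -1, -1, -10>, then Q to get B-coordinates.
The result is [v]_B = <9, 7, 17, 14>.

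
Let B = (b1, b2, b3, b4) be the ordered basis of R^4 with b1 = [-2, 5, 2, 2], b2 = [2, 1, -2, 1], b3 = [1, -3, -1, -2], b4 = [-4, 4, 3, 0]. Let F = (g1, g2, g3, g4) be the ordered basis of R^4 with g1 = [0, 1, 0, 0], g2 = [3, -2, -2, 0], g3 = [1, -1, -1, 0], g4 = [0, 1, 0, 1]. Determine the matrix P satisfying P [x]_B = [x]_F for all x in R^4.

[[1, 2, 0, 1], [0, 0, 0, -1], [-2, 2, 1, -1], [2, 1, -2, 0]]

Take x = bj: its B-coordinates are the j-th standard unit vector, so P e_j — column j of P — equals [bj]_F.
b1 = g1 + 0·g2 - 2g3 + 2g4, giving column 1 = [1, 0, -2, 2]; repeating for each j gives P = [[1, 2, 0, 1], [0, 0, 0, -1], [-2, 2, 1, -1], [2, 1, -2, 0]].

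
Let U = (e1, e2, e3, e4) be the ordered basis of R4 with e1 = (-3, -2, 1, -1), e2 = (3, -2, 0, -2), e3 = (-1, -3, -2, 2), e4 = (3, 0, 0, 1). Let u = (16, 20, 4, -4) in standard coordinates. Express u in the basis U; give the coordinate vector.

(-4, 0, -4, 0)

We seek scalars with c_1 e1 + ... + c_4 e4 = u; equivalently solve M c = u where the columns of M are e1, ..., e4.
Gaussian elimination on [M | u] yields c = (-4, 0, -4, 0).
Check: -4e1 + 0·e2 - 4e3 + 0·e4 = (16, 20, 4, -4).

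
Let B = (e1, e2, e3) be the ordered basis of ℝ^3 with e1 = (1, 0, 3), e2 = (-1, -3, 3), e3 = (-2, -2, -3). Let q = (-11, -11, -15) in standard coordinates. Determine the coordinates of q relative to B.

We seek scalars with c_1 e1 + ... + c_3 e3 = q; equivalently solve M c = q where the columns of M are e1, ..., e3.
Row-reducing the augmented matrix [M | q] gives c = (-2, 1, 4).
Check: -2e1 + e2 + 4e3 = (-11, -11, -15).

(-2, 1, 4)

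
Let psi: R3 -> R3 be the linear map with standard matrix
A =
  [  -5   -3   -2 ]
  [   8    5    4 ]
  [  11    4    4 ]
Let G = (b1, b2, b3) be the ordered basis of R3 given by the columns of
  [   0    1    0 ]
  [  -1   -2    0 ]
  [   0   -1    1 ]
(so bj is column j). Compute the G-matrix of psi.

[[-1, 0, 0], [3, 3, -2], [-1, 2, 2]]

Let P have columns b1, ..., b3. Then [psi]_G = P^(-1) A P.
Here det P = 1, so P^(-1) is integer; computing A P first and then P^(-1)(A P) gives [[-1, 0, 0], [3, 3, -2], [-1, 2, 2]].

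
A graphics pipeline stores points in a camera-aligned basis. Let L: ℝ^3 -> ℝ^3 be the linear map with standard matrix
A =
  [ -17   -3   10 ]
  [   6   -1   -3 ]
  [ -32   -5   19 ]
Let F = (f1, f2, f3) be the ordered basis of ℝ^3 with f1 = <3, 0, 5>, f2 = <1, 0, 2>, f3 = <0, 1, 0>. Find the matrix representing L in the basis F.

[[-1, 0, -1], [2, 3, 0], [3, 0, -1]]

With P the matrix whose columns are f1, ..., f3, [L]_F = P^(-1) A P.
Column by column: L(f1) = A f1 = <-1, 3, -1>; its F-coordinates <-1, 2, 3> give column 1.
Continuing for each basis vector yields [L]_F = [[-1, 0, -1], [2, 3, 0], [3, 0, -1]].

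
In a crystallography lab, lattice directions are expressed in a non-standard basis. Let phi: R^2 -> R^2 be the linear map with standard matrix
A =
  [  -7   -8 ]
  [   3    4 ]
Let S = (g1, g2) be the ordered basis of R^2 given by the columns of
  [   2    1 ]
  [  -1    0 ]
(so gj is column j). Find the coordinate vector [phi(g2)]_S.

<-3, -1>

Compute phi(g2) = A g2 = <-7, 3> in standard coordinates.
Then write this in S-coordinates: solve for y in y_1 g1 + y_2 g2 = <-7, 3>.
This gives y = <-3, -1>, which is column 2 of [phi]_S.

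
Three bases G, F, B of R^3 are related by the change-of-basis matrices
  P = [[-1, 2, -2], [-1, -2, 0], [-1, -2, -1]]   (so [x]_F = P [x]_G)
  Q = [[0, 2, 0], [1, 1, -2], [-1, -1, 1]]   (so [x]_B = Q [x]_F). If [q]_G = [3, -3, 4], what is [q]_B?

[6, -12, 13]

First [q]_F = P [q]_G = [-17, 3, -1].
Then [q]_B = Q [q]_F = [6, -12, 13].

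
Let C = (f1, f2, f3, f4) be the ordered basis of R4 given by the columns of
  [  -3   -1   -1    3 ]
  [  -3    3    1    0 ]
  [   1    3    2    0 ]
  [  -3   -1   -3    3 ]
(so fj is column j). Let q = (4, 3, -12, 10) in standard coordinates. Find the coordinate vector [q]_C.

Write q = c_1 f1 + ... + c_4 f4 and solve for the c_i.
Gaussian elimination on [M | q] yields c = (-3, -1, -3, -3).
Check: -3f1 - f2 - 3f3 - 3f4 = (4, 3, -12, 10).

(-3, -1, -3, -3)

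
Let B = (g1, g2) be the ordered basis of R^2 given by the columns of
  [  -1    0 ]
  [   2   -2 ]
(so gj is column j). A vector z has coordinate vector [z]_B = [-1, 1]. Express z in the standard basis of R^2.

[1, -4]

z = M [z]_B, where M has columns g1, g2.
Carrying out the matrix-vector product, z = [1, -4].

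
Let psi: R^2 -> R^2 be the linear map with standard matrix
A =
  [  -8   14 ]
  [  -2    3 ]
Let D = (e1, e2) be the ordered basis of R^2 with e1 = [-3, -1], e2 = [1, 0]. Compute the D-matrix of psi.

Let P have columns e1, e2. Then [psi]_D = P^(-1) A P.
Here det P = 1, so P^(-1) is integer; computing A P first and then P^(-1)(A P) gives [[-3, 2], [1, -2]].

[[-3, 2], [1, -2]]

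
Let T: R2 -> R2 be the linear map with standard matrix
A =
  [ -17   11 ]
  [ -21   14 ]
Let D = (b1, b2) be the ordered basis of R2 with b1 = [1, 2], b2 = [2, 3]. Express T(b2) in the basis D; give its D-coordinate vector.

[3, -2]

Compute T(b2) = A b2 = [-1, 0] in standard coordinates.
Then write this in D-coordinates: solve for y in y_1 b1 + y_2 b2 = [-1, 0].
This gives y = [3, -2], which is column 2 of [T]_D.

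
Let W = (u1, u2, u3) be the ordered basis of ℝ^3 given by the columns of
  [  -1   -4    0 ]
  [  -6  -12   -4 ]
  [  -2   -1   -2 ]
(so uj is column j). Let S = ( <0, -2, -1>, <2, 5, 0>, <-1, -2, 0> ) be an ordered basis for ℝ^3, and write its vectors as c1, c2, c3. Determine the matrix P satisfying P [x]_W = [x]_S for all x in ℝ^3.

[[2, 1, 2], [0, -2, 0], [1, 0, 0]]

Let M have columns uj and N have columns cj. Then for every x, N [x]_S = x = M [x]_W, so P = N^(-1) M.
Since det N = -1, N^(-1) has integer entries; multiplying gives P = [[2, 1, 2], [0, -2, 0], [1, 0, 0]].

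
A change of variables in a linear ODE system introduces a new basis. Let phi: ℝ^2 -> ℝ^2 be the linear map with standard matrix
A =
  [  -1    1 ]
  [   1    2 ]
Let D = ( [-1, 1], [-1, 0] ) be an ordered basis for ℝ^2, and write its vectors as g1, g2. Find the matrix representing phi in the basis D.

With P the matrix whose columns are g1, g2, [phi]_D = P^(-1) A P.
Column by column: phi(g1) = A g1 = [2, 1]; its D-coordinates [1, -3] give column 1.
Continuing for each basis vector yields [phi]_D = [[1, -1], [-3, 0]].

[[1, -1], [-3, 0]]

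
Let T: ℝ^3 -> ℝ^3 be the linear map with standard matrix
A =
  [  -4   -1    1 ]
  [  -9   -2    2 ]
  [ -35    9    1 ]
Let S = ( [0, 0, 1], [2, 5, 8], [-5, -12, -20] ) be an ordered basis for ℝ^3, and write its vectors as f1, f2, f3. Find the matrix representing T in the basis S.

With P the matrix whose columns are f1, ..., f3, [T]_S = P^(-1) A P.
Column by column: T(f1) = A f1 = [1, 2, 1]; its S-coordinates [-3, -2, -1] give column 1.
Continuing for each basis vector yields [T]_S = [[-3, 3, -1], [-2, 0, 1], [-1, 1, -2]].

[[-3, 3, -1], [-2, 0, 1], [-1, 1, -2]]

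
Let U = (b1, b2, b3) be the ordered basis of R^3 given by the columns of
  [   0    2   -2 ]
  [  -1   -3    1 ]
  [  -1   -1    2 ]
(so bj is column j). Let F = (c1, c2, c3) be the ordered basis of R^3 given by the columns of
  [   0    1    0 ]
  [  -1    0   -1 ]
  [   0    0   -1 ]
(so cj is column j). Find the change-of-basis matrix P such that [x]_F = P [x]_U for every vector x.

[[0, 2, 1], [0, 2, -2], [1, 1, -2]]

Column j of P is [bj]_F, since P maps U-coordinates to F-coordinates.
Expressing b1 in F: b1 = 0·c1 + 0·c2 + c3, so column 1 of P is (0, 0, 1).
Doing the same for each bj gives P = [[0, 2, 1], [0, 2, -2], [1, 1, -2]].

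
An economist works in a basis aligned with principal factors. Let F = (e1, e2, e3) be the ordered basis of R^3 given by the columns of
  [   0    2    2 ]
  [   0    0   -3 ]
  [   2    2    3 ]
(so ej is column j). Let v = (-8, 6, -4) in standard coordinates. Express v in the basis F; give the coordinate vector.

(3, -2, -2)

We seek scalars with c_1 e1 + ... + c_3 e3 = v; equivalently solve M c = v where the columns of M are e1, ..., e3.
Row-reducing the augmented matrix [M | v] gives c = (3, -2, -2).
Check: 3e1 - 2e2 - 2e3 = (-8, 6, -4).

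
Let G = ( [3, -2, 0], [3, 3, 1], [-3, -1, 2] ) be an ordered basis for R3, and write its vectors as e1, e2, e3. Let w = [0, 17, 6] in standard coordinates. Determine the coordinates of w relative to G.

We seek scalars with c_1 e1 + ... + c_3 e3 = w; equivalently solve M c = w where the columns of M are e1, ..., e3.
Solving this 3x3 system gives c = (-3, 4, 1).
Check: -3e1 + 4e2 + e3 = [0, 17, 6].

[-3, 4, 1]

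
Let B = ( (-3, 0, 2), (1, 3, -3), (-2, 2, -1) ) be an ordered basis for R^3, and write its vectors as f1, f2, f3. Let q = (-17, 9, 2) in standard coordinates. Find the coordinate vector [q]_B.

(4, 1, 3)

Write q = c_1 f1 + ... + c_3 f3 and solve for the c_i.
Gaussian elimination on [M | q] yields c = (4, 1, 3).
Check: 4f1 + f2 + 3f3 = (-17, 9, 2).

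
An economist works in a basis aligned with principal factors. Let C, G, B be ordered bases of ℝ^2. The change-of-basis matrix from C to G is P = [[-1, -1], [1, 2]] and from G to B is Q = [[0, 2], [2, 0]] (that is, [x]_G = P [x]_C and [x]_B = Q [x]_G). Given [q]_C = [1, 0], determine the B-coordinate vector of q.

[2, -2]

Composing the changes, [q]_B = Q P [q]_C.
Q P = [[2, 4], [-2, -2]]; applying this to [1, 0] gives [2, -2].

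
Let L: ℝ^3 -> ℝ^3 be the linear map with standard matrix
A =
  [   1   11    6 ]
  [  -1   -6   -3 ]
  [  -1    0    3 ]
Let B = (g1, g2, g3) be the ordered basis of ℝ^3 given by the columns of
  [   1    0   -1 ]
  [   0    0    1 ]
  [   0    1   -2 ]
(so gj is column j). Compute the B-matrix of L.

[[0, 3, -1], [-3, -3, -3], [-1, -3, 1]]

The j-th column of [L]_B is [L(gj)]_B.
L(g1) = A g1 = <1, -1, -1> = 0·g1 - 3g2 - g3, so column 1 is <0, -3, -1>.
Repeating for g2, g3 and assembling the columns gives [[0, 3, -1], [-3, -3, -3], [-1, -3, 1]].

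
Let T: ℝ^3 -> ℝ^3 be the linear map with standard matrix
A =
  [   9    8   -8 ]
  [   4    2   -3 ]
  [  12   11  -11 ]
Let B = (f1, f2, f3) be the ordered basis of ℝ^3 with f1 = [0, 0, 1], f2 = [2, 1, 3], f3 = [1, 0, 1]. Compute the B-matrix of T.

[[0, -1, -1], [-3, 1, 1], [-2, 0, -1]]

The j-th column of [T]_B is [T(fj)]_B.
T(f1) = A f1 = [-8, -3, -11] = 0·f1 - 3f2 - 2f3, so column 1 is [0, -3, -2].
Repeating for f2, f3 and assembling the columns gives [[0, -1, -1], [-3, 1, 1], [-2, 0, -1]].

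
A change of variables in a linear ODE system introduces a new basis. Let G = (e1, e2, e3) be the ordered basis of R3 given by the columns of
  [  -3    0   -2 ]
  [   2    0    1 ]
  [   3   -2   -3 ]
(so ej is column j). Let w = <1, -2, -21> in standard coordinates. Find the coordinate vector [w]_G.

We seek scalars with c_1 e1 + ... + c_3 e3 = w; equivalently solve M c = w where the columns of M are e1, ..., e3.
Row-reducing the augmented matrix [M | w] gives c = (-3, 0, 4).
Check: -3e1 + 0·e2 + 4e3 = <1, -2, -21>.

<-3, 0, 4>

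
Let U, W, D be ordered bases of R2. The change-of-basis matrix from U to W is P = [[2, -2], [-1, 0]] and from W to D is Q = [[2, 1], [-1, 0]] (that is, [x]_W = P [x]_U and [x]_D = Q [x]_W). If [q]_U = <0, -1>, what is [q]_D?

First [q]_W = P [q]_U = <2, 0>.
Then [q]_D = Q [q]_W = <4, -2>.

<4, -2>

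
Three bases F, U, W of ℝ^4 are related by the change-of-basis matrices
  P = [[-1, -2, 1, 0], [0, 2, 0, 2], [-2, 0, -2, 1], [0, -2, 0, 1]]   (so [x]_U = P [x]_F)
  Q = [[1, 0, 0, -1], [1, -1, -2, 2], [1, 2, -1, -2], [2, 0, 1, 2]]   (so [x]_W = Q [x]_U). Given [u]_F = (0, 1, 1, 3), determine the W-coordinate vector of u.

(-2, -9, 12, 1)

Apply P to get U-coordinates (-1, 8, 1, 1), then Q to get W-coordinates.
The result is [u]_W = (-2, -9, 12, 1).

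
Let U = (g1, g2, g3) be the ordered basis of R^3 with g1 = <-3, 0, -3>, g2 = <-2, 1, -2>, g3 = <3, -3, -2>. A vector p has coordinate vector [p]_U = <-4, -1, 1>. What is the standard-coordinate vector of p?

<17, -4, 12>

The coordinates say p = -4g1 - g2 + g3; adding the scaled basis vectors gives <17, -4, 12>.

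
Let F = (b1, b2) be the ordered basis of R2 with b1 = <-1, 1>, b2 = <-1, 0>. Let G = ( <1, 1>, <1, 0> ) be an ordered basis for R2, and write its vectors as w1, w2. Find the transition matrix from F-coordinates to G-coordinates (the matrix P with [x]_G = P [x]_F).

[[1, 0], [-2, -1]]

Let M have columns bj and N have columns wj. Then for every x, N [x]_G = x = M [x]_F, so P = N^(-1) M.
Since det N = -1, N^(-1) has integer entries; multiplying gives P = [[1, 0], [-2, -1]].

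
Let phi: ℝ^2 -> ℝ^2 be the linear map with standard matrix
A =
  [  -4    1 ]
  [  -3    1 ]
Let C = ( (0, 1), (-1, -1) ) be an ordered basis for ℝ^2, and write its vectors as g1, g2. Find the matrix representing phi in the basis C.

[[0, -1], [-1, -3]]

The j-th column of [phi]_C is [phi(gj)]_C.
phi(g1) = A g1 = (1, 1) = 0·g1 - g2, so column 1 is (0, -1).
Repeating for g2 and assembling the columns gives [[0, -1], [-1, -3]].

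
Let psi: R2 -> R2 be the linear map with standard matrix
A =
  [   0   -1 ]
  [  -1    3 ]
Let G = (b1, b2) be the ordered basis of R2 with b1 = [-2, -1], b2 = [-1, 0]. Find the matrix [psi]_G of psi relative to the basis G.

[[1, -1], [-3, 2]]

With P the matrix whose columns are b1, b2, [psi]_G = P^(-1) A P.
Column by column: psi(b1) = A b1 = [1, -1]; its G-coordinates [1, -3] give column 1.
Continuing for each basis vector yields [psi]_G = [[1, -1], [-3, 2]].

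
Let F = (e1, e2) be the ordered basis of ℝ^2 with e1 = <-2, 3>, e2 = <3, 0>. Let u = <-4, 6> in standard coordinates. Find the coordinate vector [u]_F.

Write u = c_1 e1 + c_2 e2 and solve for the c_i.
System: -2c_1 + 3c_2 = -4, 3c_1 + 0c_2 = 6; solving gives c_1 = 2, c_2 = 0.
Check: 2e1 + 0·e2 = <-4, 6>.

<2, 0>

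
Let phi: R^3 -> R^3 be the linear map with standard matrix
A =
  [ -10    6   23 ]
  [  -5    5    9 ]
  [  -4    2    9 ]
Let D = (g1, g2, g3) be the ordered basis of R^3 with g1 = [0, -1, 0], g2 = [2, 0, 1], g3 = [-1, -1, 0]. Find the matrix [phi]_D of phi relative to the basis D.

The j-th column of [phi]_D is [phi(gj)]_D.
phi(g1) = A g1 = [-6, -5, -2] = 3g1 - 2g2 + 2g3, so column 1 is [3, -2, 2].
Repeating for g2, g3 and assembling the columns gives [[3, 2, 0], [-2, 1, 2], [2, -1, 0]].

[[3, 2, 0], [-2, 1, 2], [2, -1, 0]]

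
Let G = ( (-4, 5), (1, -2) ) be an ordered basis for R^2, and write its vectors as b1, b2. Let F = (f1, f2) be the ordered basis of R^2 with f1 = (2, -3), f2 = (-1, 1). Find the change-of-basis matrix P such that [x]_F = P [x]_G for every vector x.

Let M have columns bj and N have columns fj. Then for every x, N [x]_F = x = M [x]_G, so P = N^(-1) M.
Since det N = -1, N^(-1) has integer entries; multiplying gives P = [[-1, 1], [2, 1]].

[[-1, 1], [2, 1]]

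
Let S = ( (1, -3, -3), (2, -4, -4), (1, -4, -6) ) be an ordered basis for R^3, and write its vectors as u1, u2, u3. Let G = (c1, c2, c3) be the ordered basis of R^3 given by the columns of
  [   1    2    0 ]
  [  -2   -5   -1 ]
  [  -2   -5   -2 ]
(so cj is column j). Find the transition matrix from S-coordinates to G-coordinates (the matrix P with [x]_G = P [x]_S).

Take x = uj: its S-coordinates are the j-th standard unit vector, so P e_j — column j of P — equals [uj]_G.
u1 = -c1 + c2 + 0·c3, giving column 1 = (-1, 1, 0); repeating for each j gives P = [[-1, 2, 1], [1, 0, 0], [0, 0, 2]].

[[-1, 2, 1], [1, 0, 0], [0, 0, 2]]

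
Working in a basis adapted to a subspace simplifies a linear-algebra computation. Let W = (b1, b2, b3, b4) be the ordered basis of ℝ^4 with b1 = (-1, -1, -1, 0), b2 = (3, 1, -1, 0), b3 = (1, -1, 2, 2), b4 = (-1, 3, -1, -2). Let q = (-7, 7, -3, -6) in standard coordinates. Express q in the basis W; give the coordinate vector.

(1, -1, 0, 3)

[q]_W is the unique c with M c = q, where M has columns b1, ..., b4.
Row-reducing the augmented matrix [M | q] gives c = (1, -1, 0, 3).
Check: b1 - b2 + 0·b3 + 3b4 = (-7, 7, -3, -6).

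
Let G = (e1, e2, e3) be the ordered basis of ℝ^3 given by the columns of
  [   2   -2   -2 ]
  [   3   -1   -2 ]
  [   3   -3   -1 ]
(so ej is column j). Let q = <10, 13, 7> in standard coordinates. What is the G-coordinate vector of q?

We seek scalars with c_1 e1 + ... + c_3 e3 = q; equivalently solve M c = q where the columns of M are e1, ..., e3.
Solving this 3x3 system gives c = (2, 1, -4).
Check: 2e1 + e2 - 4e3 = <10, 13, 7>.

<2, 1, -4>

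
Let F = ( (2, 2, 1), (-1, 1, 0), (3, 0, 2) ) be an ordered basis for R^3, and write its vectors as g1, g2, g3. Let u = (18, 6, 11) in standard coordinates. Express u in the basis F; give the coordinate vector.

We seek scalars with c_1 g1 + ... + c_3 g3 = u; equivalently solve M c = u where the columns of M are g1, ..., g3.
Solving this 3x3 system gives c = (3, 0, 4).
Check: 3g1 + 0·g2 + 4g3 = (18, 6, 11).

(3, 0, 4)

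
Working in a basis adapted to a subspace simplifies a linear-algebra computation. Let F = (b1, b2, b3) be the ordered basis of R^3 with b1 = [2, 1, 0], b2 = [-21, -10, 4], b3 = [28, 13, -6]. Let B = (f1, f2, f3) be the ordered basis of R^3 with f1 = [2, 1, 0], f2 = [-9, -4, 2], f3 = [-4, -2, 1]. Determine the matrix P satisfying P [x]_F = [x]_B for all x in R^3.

[[1, -2, 1], [0, 1, -2], [0, 2, -2]]

Column j of P is [bj]_B, since P maps F-coordinates to B-coordinates.
Expressing b1 in B: b1 = f1 + 0·f2 + 0·f3, so column 1 of P is [1, 0, 0].
Doing the same for each bj gives P = [[1, -2, 1], [0, 1, -2], [0, 2, -2]].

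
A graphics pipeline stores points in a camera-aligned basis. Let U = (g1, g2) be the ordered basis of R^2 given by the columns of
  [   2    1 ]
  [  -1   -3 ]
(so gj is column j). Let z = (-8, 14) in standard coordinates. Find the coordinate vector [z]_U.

(-2, -4)

[z]_U is the unique c with M c = z, where M has columns g1, g2.
System: 2c_1 + c_2 = -8, -c_1 - 3c_2 = 14; solving gives c_1 = -2, c_2 = -4.
Check: -2g1 - 4g2 = (-8, 14).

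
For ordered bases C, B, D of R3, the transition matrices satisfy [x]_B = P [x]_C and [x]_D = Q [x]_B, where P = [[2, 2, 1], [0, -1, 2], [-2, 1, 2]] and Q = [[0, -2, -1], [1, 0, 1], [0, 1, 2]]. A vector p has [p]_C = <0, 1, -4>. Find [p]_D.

<25, -9, -23>

Apply P to get B-coordinates <-2, -9, -7>, then Q to get D-coordinates.
The result is [p]_D = <25, -9, -23>.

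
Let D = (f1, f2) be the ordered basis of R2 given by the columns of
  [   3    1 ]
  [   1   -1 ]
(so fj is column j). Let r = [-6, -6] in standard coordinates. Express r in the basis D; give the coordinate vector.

We seek scalars with c_1 f1 + c_2 f2 = r; equivalently solve M c = r where the columns of M are f1, f2.
System: 3c_1 + c_2 = -6, c_1 - c_2 = -6; solving gives c_1 = -3, c_2 = 3.
Check: -3f1 + 3f2 = [-6, -6].

[-3, 3]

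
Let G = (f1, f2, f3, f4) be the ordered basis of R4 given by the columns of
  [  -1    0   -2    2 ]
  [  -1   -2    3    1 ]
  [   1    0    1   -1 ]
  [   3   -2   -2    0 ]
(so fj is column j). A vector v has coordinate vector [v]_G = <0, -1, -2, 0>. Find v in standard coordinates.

<4, -4, -2, 6>

The coordinates say v = 0·f1 - f2 - 2f3 + 0·f4; adding the scaled basis vectors gives <4, -4, -2, 6>.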